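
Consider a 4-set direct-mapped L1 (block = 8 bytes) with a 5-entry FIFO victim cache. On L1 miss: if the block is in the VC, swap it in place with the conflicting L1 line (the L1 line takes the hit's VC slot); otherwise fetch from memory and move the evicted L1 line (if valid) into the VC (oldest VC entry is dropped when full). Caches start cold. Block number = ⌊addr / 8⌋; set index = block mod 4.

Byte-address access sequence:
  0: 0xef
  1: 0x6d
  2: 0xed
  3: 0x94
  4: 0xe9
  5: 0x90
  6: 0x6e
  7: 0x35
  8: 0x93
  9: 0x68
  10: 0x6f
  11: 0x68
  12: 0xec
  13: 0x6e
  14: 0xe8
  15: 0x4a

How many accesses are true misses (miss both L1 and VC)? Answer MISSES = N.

MISSES = 5

0: 0xef (blk 29, set 1) → MISS  vc=[]
1: 0x6d (blk 13, set 1) → MISS  vc=[29]
2: 0xed (blk 29, set 1) → VC-HIT  vc=[13]
3: 0x94 (blk 18, set 2) → MISS  vc=[13]
4: 0xe9 (blk 29, set 1) → L1-HIT  vc=[13]
5: 0x90 (blk 18, set 2) → L1-HIT  vc=[13]
6: 0x6e (blk 13, set 1) → VC-HIT  vc=[29]
7: 0x35 (blk 6, set 2) → MISS  vc=[29, 18]
8: 0x93 (blk 18, set 2) → VC-HIT  vc=[29, 6]
9: 0x68 (blk 13, set 1) → L1-HIT  vc=[29, 6]
10: 0x6f (blk 13, set 1) → L1-HIT  vc=[29, 6]
11: 0x68 (blk 13, set 1) → L1-HIT  vc=[29, 6]
12: 0xec (blk 29, set 1) → VC-HIT  vc=[13, 6]
13: 0x6e (blk 13, set 1) → VC-HIT  vc=[29, 6]
14: 0xe8 (blk 29, set 1) → VC-HIT  vc=[13, 6]
15: 0x4a (blk 9, set 1) → MISS  vc=[13, 6, 29]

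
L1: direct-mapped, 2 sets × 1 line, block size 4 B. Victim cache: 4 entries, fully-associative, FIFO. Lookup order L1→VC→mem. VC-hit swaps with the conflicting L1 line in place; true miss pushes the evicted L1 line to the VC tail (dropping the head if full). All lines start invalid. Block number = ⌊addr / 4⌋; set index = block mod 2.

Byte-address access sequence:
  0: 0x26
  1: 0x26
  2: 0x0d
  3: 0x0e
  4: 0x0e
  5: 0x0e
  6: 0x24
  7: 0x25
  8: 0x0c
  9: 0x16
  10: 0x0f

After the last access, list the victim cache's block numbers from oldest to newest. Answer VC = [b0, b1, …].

VC = [9, 5]

#0 0x26→b9/s1 MISS; vc=[]
#1 0x26→b9/s1 L1-HIT; vc=[]
#2 0xd→b3/s1 MISS; vc=[9]
#3 0xe→b3/s1 L1-HIT; vc=[9]
#4 0xe→b3/s1 L1-HIT; vc=[9]
#5 0xe→b3/s1 L1-HIT; vc=[9]
#6 0x24→b9/s1 VC-HIT; vc=[3]
#7 0x25→b9/s1 L1-HIT; vc=[3]
#8 0xc→b3/s1 VC-HIT; vc=[9]
#9 0x16→b5/s1 MISS; vc=[9,3]
#10 0xf→b3/s1 VC-HIT; vc=[9,5]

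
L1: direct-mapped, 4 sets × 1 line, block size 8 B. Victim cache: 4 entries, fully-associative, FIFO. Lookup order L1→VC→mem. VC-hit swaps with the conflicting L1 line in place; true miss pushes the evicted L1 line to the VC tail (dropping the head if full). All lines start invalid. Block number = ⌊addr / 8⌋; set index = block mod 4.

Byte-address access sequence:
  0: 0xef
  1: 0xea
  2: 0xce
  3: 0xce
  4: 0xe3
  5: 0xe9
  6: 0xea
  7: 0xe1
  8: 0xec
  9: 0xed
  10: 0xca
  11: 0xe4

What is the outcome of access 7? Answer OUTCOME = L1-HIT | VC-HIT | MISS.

  [0] addr=0xef blk=29 s=1: MISS | VC []
  [1] addr=0xea blk=29 s=1: L1-HIT | VC []
  [2] addr=0xce blk=25 s=1: MISS | VC [29]
  [3] addr=0xce blk=25 s=1: L1-HIT | VC [29]
  [4] addr=0xe3 blk=28 s=0: MISS | VC [29]
  [5] addr=0xe9 blk=29 s=1: VC-HIT | VC [25]
  [6] addr=0xea blk=29 s=1: L1-HIT | VC [25]
  [7] addr=0xe1 blk=28 s=0: L1-HIT | VC [25]
  [8] addr=0xec blk=29 s=1: L1-HIT | VC [25]
  [9] addr=0xed blk=29 s=1: L1-HIT | VC [25]
  [10] addr=0xca blk=25 s=1: VC-HIT | VC [29]
  [11] addr=0xe4 blk=28 s=0: L1-HIT | VC [29]

OUTCOME = L1-HIT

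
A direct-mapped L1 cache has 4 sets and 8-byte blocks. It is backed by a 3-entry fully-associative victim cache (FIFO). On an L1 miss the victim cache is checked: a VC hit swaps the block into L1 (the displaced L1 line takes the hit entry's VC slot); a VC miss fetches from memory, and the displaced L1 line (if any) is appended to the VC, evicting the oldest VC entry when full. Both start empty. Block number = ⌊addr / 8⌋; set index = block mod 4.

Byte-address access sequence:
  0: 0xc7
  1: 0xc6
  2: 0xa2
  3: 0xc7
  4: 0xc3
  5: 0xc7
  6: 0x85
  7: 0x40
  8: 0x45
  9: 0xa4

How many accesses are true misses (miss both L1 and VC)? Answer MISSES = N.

  [0] addr=0xc7 blk=24 s=0: MISS | VC []
  [1] addr=0xc6 blk=24 s=0: L1-HIT | VC []
  [2] addr=0xa2 blk=20 s=0: MISS | VC [24]
  [3] addr=0xc7 blk=24 s=0: VC-HIT | VC [20]
  [4] addr=0xc3 blk=24 s=0: L1-HIT | VC [20]
  [5] addr=0xc7 blk=24 s=0: L1-HIT | VC [20]
  [6] addr=0x85 blk=16 s=0: MISS | VC [20, 24]
  [7] addr=0x40 blk=8 s=0: MISS | VC [20, 24, 16]
  [8] addr=0x45 blk=8 s=0: L1-HIT | VC [20, 24, 16]
  [9] addr=0xa4 blk=20 s=0: VC-HIT | VC [8, 24, 16]

MISSES = 4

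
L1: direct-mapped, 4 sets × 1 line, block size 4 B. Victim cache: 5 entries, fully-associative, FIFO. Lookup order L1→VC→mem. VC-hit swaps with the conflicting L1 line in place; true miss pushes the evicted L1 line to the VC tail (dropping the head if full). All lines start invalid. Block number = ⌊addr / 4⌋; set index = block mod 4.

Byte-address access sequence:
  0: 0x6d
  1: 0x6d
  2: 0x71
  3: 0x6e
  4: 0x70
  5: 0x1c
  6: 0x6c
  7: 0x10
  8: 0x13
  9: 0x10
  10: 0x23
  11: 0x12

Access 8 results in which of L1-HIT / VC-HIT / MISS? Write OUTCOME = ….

  [0] addr=0x6d blk=27 s=3: MISS | VC []
  [1] addr=0x6d blk=27 s=3: L1-HIT | VC []
  [2] addr=0x71 blk=28 s=0: MISS | VC []
  [3] addr=0x6e blk=27 s=3: L1-HIT | VC []
  [4] addr=0x70 blk=28 s=0: L1-HIT | VC []
  [5] addr=0x1c blk=7 s=3: MISS | VC [27]
  [6] addr=0x6c blk=27 s=3: VC-HIT | VC [7]
  [7] addr=0x10 blk=4 s=0: MISS | VC [7, 28]
  [8] addr=0x13 blk=4 s=0: L1-HIT | VC [7, 28]
  [9] addr=0x10 blk=4 s=0: L1-HIT | VC [7, 28]
  [10] addr=0x23 blk=8 s=0: MISS | VC [7, 28, 4]
  [11] addr=0x12 blk=4 s=0: VC-HIT | VC [7, 28, 8]

OUTCOME = L1-HIT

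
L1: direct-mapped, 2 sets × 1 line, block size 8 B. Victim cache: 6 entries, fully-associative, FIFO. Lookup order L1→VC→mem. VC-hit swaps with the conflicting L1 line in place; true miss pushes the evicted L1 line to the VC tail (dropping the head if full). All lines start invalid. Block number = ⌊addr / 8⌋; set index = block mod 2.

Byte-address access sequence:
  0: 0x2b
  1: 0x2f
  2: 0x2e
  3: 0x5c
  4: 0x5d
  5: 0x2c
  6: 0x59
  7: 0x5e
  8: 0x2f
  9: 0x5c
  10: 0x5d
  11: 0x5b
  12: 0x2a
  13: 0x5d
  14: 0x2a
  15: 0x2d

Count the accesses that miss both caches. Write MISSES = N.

0: 0x2b (blk 5, set 1) → MISS  vc=[]
1: 0x2f (blk 5, set 1) → L1-HIT  vc=[]
2: 0x2e (blk 5, set 1) → L1-HIT  vc=[]
3: 0x5c (blk 11, set 1) → MISS  vc=[5]
4: 0x5d (blk 11, set 1) → L1-HIT  vc=[5]
5: 0x2c (blk 5, set 1) → VC-HIT  vc=[11]
6: 0x59 (blk 11, set 1) → VC-HIT  vc=[5]
7: 0x5e (blk 11, set 1) → L1-HIT  vc=[5]
8: 0x2f (blk 5, set 1) → VC-HIT  vc=[11]
9: 0x5c (blk 11, set 1) → VC-HIT  vc=[5]
10: 0x5d (blk 11, set 1) → L1-HIT  vc=[5]
11: 0x5b (blk 11, set 1) → L1-HIT  vc=[5]
12: 0x2a (blk 5, set 1) → VC-HIT  vc=[11]
13: 0x5d (blk 11, set 1) → VC-HIT  vc=[5]
14: 0x2a (blk 5, set 1) → VC-HIT  vc=[11]
15: 0x2d (blk 5, set 1) → L1-HIT  vc=[11]

MISSES = 2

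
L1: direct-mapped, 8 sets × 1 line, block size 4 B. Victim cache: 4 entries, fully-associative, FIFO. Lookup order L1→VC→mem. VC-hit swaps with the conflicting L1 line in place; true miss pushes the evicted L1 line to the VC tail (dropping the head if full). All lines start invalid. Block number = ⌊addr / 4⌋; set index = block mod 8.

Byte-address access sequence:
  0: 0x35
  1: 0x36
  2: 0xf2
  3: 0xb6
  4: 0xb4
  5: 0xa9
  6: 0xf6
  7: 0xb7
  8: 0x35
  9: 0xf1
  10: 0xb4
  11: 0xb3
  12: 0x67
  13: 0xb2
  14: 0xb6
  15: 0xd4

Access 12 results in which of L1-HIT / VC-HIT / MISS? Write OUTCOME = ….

OUTCOME = MISS

  [0] addr=0x35 blk=13 s=5: MISS | VC []
  [1] addr=0x36 blk=13 s=5: L1-HIT | VC []
  [2] addr=0xf2 blk=60 s=4: MISS | VC []
  [3] addr=0xb6 blk=45 s=5: MISS | VC [13]
  [4] addr=0xb4 blk=45 s=5: L1-HIT | VC [13]
  [5] addr=0xa9 blk=42 s=2: MISS | VC [13]
  [6] addr=0xf6 blk=61 s=5: MISS | VC [13, 45]
  [7] addr=0xb7 blk=45 s=5: VC-HIT | VC [13, 61]
  [8] addr=0x35 blk=13 s=5: VC-HIT | VC [45, 61]
  [9] addr=0xf1 blk=60 s=4: L1-HIT | VC [45, 61]
  [10] addr=0xb4 blk=45 s=5: VC-HIT | VC [13, 61]
  [11] addr=0xb3 blk=44 s=4: MISS | VC [13, 61, 60]
  [12] addr=0x67 blk=25 s=1: MISS | VC [13, 61, 60]
  [13] addr=0xb2 blk=44 s=4: L1-HIT | VC [13, 61, 60]
  [14] addr=0xb6 blk=45 s=5: L1-HIT | VC [13, 61, 60]
  [15] addr=0xd4 blk=53 s=5: MISS | VC [13, 61, 60, 45]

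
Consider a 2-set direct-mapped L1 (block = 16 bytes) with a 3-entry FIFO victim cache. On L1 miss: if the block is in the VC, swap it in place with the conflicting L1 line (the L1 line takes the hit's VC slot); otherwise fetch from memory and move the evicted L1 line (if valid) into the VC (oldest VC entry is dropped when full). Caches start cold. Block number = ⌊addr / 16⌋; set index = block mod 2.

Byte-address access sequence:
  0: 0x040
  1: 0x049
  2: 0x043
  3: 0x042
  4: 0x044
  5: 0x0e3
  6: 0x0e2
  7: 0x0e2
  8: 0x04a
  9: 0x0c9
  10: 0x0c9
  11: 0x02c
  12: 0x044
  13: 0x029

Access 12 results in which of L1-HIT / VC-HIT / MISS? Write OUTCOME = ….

0: 0x40 (blk 4, set 0) → MISS  vc=[]
1: 0x49 (blk 4, set 0) → L1-HIT  vc=[]
2: 0x43 (blk 4, set 0) → L1-HIT  vc=[]
3: 0x42 (blk 4, set 0) → L1-HIT  vc=[]
4: 0x44 (blk 4, set 0) → L1-HIT  vc=[]
5: 0xe3 (blk 14, set 0) → MISS  vc=[4]
6: 0xe2 (blk 14, set 0) → L1-HIT  vc=[4]
7: 0xe2 (blk 14, set 0) → L1-HIT  vc=[4]
8: 0x4a (blk 4, set 0) → VC-HIT  vc=[14]
9: 0xc9 (blk 12, set 0) → MISS  vc=[14, 4]
10: 0xc9 (blk 12, set 0) → L1-HIT  vc=[14, 4]
11: 0x2c (blk 2, set 0) → MISS  vc=[14, 4, 12]
12: 0x44 (blk 4, set 0) → VC-HIT  vc=[14, 2, 12]
13: 0x29 (blk 2, set 0) → VC-HIT  vc=[14, 4, 12]

OUTCOME = VC-HIT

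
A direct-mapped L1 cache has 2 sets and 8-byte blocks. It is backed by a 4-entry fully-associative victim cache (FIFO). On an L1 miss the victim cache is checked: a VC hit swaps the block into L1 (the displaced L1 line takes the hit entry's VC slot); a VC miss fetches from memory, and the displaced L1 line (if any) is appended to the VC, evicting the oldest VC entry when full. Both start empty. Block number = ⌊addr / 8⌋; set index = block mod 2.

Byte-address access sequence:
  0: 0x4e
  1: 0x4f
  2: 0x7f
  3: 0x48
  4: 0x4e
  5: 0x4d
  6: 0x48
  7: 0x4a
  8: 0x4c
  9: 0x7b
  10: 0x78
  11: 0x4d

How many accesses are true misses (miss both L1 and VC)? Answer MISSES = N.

#0 0x4e→b9/s1 MISS; vc=[]
#1 0x4f→b9/s1 L1-HIT; vc=[]
#2 0x7f→b15/s1 MISS; vc=[9]
#3 0x48→b9/s1 VC-HIT; vc=[15]
#4 0x4e→b9/s1 L1-HIT; vc=[15]
#5 0x4d→b9/s1 L1-HIT; vc=[15]
#6 0x48→b9/s1 L1-HIT; vc=[15]
#7 0x4a→b9/s1 L1-HIT; vc=[15]
#8 0x4c→b9/s1 L1-HIT; vc=[15]
#9 0x7b→b15/s1 VC-HIT; vc=[9]
#10 0x78→b15/s1 L1-HIT; vc=[9]
#11 0x4d→b9/s1 VC-HIT; vc=[15]

MISSES = 2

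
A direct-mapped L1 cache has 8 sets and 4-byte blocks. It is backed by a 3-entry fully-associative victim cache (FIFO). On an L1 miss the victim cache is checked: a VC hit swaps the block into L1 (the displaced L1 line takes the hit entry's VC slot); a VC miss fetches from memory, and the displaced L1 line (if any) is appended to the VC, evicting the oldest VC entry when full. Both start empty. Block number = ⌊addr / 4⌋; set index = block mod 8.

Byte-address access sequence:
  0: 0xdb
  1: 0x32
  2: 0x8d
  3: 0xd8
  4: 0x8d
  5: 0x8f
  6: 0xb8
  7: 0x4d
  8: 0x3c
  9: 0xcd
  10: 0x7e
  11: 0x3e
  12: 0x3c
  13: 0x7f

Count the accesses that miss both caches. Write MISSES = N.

MISSES = 8

  [0] addr=0xdb blk=54 s=6: MISS | VC []
  [1] addr=0x32 blk=12 s=4: MISS | VC []
  [2] addr=0x8d blk=35 s=3: MISS | VC []
  [3] addr=0xd8 blk=54 s=6: L1-HIT | VC []
  [4] addr=0x8d blk=35 s=3: L1-HIT | VC []
  [5] addr=0x8f blk=35 s=3: L1-HIT | VC []
  [6] addr=0xb8 blk=46 s=6: MISS | VC [54]
  [7] addr=0x4d blk=19 s=3: MISS | VC [54, 35]
  [8] addr=0x3c blk=15 s=7: MISS | VC [54, 35]
  [9] addr=0xcd blk=51 s=3: MISS | VC [54, 35, 19]
  [10] addr=0x7e blk=31 s=7: MISS | VC [35, 19, 15]
  [11] addr=0x3e blk=15 s=7: VC-HIT | VC [35, 19, 31]
  [12] addr=0x3c blk=15 s=7: L1-HIT | VC [35, 19, 31]
  [13] addr=0x7f blk=31 s=7: VC-HIT | VC [35, 19, 15]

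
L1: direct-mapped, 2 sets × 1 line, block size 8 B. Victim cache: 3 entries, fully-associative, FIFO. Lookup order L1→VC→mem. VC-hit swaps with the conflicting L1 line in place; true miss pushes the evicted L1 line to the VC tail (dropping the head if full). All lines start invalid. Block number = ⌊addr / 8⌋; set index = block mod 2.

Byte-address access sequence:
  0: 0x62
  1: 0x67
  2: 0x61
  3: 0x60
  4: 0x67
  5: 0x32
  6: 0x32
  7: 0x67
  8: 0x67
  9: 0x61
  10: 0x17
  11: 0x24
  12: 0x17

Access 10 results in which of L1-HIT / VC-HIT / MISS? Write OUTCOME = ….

0: 0x62 (blk 12, set 0) → MISS  vc=[]
1: 0x67 (blk 12, set 0) → L1-HIT  vc=[]
2: 0x61 (blk 12, set 0) → L1-HIT  vc=[]
3: 0x60 (blk 12, set 0) → L1-HIT  vc=[]
4: 0x67 (blk 12, set 0) → L1-HIT  vc=[]
5: 0x32 (blk 6, set 0) → MISS  vc=[12]
6: 0x32 (blk 6, set 0) → L1-HIT  vc=[12]
7: 0x67 (blk 12, set 0) → VC-HIT  vc=[6]
8: 0x67 (blk 12, set 0) → L1-HIT  vc=[6]
9: 0x61 (blk 12, set 0) → L1-HIT  vc=[6]
10: 0x17 (blk 2, set 0) → MISS  vc=[6, 12]
11: 0x24 (blk 4, set 0) → MISS  vc=[6, 12, 2]
12: 0x17 (blk 2, set 0) → VC-HIT  vc=[6, 12, 4]

OUTCOME = MISS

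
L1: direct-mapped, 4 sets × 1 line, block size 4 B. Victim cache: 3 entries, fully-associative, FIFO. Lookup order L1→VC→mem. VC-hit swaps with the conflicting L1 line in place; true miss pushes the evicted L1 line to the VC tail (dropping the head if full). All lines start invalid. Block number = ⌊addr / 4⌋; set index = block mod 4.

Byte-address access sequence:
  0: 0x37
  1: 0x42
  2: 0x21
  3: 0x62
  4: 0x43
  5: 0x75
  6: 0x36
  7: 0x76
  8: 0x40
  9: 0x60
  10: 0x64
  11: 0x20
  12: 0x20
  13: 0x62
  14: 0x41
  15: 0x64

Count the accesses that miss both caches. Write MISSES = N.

  [0] addr=0x37 blk=13 s=1: MISS | VC []
  [1] addr=0x42 blk=16 s=0: MISS | VC []
  [2] addr=0x21 blk=8 s=0: MISS | VC [16]
  [3] addr=0x62 blk=24 s=0: MISS | VC [16, 8]
  [4] addr=0x43 blk=16 s=0: VC-HIT | VC [24, 8]
  [5] addr=0x75 blk=29 s=1: MISS | VC [24, 8, 13]
  [6] addr=0x36 blk=13 s=1: VC-HIT | VC [24, 8, 29]
  [7] addr=0x76 blk=29 s=1: VC-HIT | VC [24, 8, 13]
  [8] addr=0x40 blk=16 s=0: L1-HIT | VC [24, 8, 13]
  [9] addr=0x60 blk=24 s=0: VC-HIT | VC [16, 8, 13]
  [10] addr=0x64 blk=25 s=1: MISS | VC [8, 13, 29]
  [11] addr=0x20 blk=8 s=0: VC-HIT | VC [24, 13, 29]
  [12] addr=0x20 blk=8 s=0: L1-HIT | VC [24, 13, 29]
  [13] addr=0x62 blk=24 s=0: VC-HIT | VC [8, 13, 29]
  [14] addr=0x41 blk=16 s=0: MISS | VC [13, 29, 24]
  [15] addr=0x64 blk=25 s=1: L1-HIT | VC [13, 29, 24]

MISSES = 7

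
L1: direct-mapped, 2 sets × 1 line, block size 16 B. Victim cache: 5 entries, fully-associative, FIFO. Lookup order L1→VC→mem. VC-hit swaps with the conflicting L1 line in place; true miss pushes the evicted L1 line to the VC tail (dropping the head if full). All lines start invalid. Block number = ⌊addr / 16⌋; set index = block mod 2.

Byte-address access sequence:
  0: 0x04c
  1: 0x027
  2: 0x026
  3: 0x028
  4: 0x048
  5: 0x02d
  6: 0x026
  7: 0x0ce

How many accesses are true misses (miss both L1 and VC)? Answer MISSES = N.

#0 0x4c→b4/s0 MISS; vc=[]
#1 0x27→b2/s0 MISS; vc=[4]
#2 0x26→b2/s0 L1-HIT; vc=[4]
#3 0x28→b2/s0 L1-HIT; vc=[4]
#4 0x48→b4/s0 VC-HIT; vc=[2]
#5 0x2d→b2/s0 VC-HIT; vc=[4]
#6 0x26→b2/s0 L1-HIT; vc=[4]
#7 0xce→b12/s0 MISS; vc=[4,2]

MISSES = 3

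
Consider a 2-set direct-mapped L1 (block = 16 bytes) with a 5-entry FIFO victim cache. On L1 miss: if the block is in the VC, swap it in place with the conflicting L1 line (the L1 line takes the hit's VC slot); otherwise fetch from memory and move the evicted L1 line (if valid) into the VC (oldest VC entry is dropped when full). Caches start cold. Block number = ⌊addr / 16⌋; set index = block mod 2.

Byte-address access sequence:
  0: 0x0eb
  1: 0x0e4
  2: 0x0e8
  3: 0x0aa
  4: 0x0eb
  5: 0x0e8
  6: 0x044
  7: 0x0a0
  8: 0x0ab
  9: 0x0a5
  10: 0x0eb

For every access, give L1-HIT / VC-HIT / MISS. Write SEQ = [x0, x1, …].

SEQ = [MISS, L1-HIT, L1-HIT, MISS, VC-HIT, L1-HIT, MISS, VC-HIT, L1-HIT, L1-HIT, VC-HIT]

  [0] addr=0xeb blk=14 s=0: MISS | VC []
  [1] addr=0xe4 blk=14 s=0: L1-HIT | VC []
  [2] addr=0xe8 blk=14 s=0: L1-HIT | VC []
  [3] addr=0xaa blk=10 s=0: MISS | VC [14]
  [4] addr=0xeb blk=14 s=0: VC-HIT | VC [10]
  [5] addr=0xe8 blk=14 s=0: L1-HIT | VC [10]
  [6] addr=0x44 blk=4 s=0: MISS | VC [10, 14]
  [7] addr=0xa0 blk=10 s=0: VC-HIT | VC [4, 14]
  [8] addr=0xab blk=10 s=0: L1-HIT | VC [4, 14]
  [9] addr=0xa5 blk=10 s=0: L1-HIT | VC [4, 14]
  [10] addr=0xeb blk=14 s=0: VC-HIT | VC [4, 10]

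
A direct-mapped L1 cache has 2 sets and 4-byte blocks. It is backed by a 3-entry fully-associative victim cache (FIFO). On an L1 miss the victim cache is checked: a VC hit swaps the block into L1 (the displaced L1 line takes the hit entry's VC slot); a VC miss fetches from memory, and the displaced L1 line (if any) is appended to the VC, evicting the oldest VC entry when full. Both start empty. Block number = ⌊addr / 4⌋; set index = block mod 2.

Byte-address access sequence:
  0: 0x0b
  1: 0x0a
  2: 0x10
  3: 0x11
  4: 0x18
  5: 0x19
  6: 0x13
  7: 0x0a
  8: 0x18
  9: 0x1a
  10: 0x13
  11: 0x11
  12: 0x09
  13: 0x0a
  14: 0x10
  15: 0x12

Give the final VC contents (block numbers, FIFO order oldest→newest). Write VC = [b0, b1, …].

VC = [6, 2]

  [0] addr=0xb blk=2 s=0: MISS | VC []
  [1] addr=0xa blk=2 s=0: L1-HIT | VC []
  [2] addr=0x10 blk=4 s=0: MISS | VC [2]
  [3] addr=0x11 blk=4 s=0: L1-HIT | VC [2]
  [4] addr=0x18 blk=6 s=0: MISS | VC [2, 4]
  [5] addr=0x19 blk=6 s=0: L1-HIT | VC [2, 4]
  [6] addr=0x13 blk=4 s=0: VC-HIT | VC [2, 6]
  [7] addr=0xa blk=2 s=0: VC-HIT | VC [4, 6]
  [8] addr=0x18 blk=6 s=0: VC-HIT | VC [4, 2]
  [9] addr=0x1a blk=6 s=0: L1-HIT | VC [4, 2]
  [10] addr=0x13 blk=4 s=0: VC-HIT | VC [6, 2]
  [11] addr=0x11 blk=4 s=0: L1-HIT | VC [6, 2]
  [12] addr=0x9 blk=2 s=0: VC-HIT | VC [6, 4]
  [13] addr=0xa blk=2 s=0: L1-HIT | VC [6, 4]
  [14] addr=0x10 blk=4 s=0: VC-HIT | VC [6, 2]
  [15] addr=0x12 blk=4 s=0: L1-HIT | VC [6, 2]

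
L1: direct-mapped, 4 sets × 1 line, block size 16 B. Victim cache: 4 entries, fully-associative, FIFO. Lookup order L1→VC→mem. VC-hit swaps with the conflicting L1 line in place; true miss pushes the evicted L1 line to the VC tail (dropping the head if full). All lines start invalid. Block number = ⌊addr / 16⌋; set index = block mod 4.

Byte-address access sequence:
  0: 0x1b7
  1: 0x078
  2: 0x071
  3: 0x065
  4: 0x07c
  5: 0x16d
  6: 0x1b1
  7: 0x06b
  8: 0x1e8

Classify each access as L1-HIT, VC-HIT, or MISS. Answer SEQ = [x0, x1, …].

SEQ = [MISS, MISS, L1-HIT, MISS, L1-HIT, MISS, VC-HIT, VC-HIT, MISS]

  [0] addr=0x1b7 blk=27 s=3: MISS | VC []
  [1] addr=0x78 blk=7 s=3: MISS | VC [27]
  [2] addr=0x71 blk=7 s=3: L1-HIT | VC [27]
  [3] addr=0x65 blk=6 s=2: MISS | VC [27]
  [4] addr=0x7c blk=7 s=3: L1-HIT | VC [27]
  [5] addr=0x16d blk=22 s=2: MISS | VC [27, 6]
  [6] addr=0x1b1 blk=27 s=3: VC-HIT | VC [7, 6]
  [7] addr=0x6b blk=6 s=2: VC-HIT | VC [7, 22]
  [8] addr=0x1e8 blk=30 s=2: MISS | VC [7, 22, 6]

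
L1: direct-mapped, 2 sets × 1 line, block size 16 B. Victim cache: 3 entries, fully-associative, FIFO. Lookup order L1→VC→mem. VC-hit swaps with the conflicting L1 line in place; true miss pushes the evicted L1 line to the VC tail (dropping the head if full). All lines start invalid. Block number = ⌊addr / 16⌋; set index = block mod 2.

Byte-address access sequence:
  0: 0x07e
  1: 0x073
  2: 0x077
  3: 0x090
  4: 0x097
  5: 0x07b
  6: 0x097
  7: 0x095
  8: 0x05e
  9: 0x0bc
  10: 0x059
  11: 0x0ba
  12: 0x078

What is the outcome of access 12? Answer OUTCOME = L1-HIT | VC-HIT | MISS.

OUTCOME = VC-HIT

0: 0x7e (blk 7, set 1) → MISS  vc=[]
1: 0x73 (blk 7, set 1) → L1-HIT  vc=[]
2: 0x77 (blk 7, set 1) → L1-HIT  vc=[]
3: 0x90 (blk 9, set 1) → MISS  vc=[7]
4: 0x97 (blk 9, set 1) → L1-HIT  vc=[7]
5: 0x7b (blk 7, set 1) → VC-HIT  vc=[9]
6: 0x97 (blk 9, set 1) → VC-HIT  vc=[7]
7: 0x95 (blk 9, set 1) → L1-HIT  vc=[7]
8: 0x5e (blk 5, set 1) → MISS  vc=[7, 9]
9: 0xbc (blk 11, set 1) → MISS  vc=[7, 9, 5]
10: 0x59 (blk 5, set 1) → VC-HIT  vc=[7, 9, 11]
11: 0xba (blk 11, set 1) → VC-HIT  vc=[7, 9, 5]
12: 0x78 (blk 7, set 1) → VC-HIT  vc=[11, 9, 5]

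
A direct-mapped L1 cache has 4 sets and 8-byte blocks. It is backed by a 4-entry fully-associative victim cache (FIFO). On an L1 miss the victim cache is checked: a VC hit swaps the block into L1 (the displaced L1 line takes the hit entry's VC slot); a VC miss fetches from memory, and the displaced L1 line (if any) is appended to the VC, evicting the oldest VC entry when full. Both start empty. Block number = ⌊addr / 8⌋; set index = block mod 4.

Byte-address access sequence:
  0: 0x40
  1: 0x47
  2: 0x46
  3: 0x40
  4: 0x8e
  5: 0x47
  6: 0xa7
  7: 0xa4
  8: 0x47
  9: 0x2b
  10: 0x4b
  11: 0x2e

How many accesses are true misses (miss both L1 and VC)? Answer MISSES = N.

MISSES = 5

0: 0x40 (blk 8, set 0) → MISS  vc=[]
1: 0x47 (blk 8, set 0) → L1-HIT  vc=[]
2: 0x46 (blk 8, set 0) → L1-HIT  vc=[]
3: 0x40 (blk 8, set 0) → L1-HIT  vc=[]
4: 0x8e (blk 17, set 1) → MISS  vc=[]
5: 0x47 (blk 8, set 0) → L1-HIT  vc=[]
6: 0xa7 (blk 20, set 0) → MISS  vc=[8]
7: 0xa4 (blk 20, set 0) → L1-HIT  vc=[8]
8: 0x47 (blk 8, set 0) → VC-HIT  vc=[20]
9: 0x2b (blk 5, set 1) → MISS  vc=[20, 17]
10: 0x4b (blk 9, set 1) → MISS  vc=[20, 17, 5]
11: 0x2e (blk 5, set 1) → VC-HIT  vc=[20, 17, 9]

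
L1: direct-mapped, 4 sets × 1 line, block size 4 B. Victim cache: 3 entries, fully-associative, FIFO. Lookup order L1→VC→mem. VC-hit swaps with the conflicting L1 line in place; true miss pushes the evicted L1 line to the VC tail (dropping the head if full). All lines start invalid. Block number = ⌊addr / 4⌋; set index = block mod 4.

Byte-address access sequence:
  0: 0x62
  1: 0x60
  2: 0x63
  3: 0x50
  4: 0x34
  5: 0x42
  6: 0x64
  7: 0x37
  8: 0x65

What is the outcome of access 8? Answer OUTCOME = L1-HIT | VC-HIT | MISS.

OUTCOME = VC-HIT

  [0] addr=0x62 blk=24 s=0: MISS | VC []
  [1] addr=0x60 blk=24 s=0: L1-HIT | VC []
  [2] addr=0x63 blk=24 s=0: L1-HIT | VC []
  [3] addr=0x50 blk=20 s=0: MISS | VC [24]
  [4] addr=0x34 blk=13 s=1: MISS | VC [24]
  [5] addr=0x42 blk=16 s=0: MISS | VC [24, 20]
  [6] addr=0x64 blk=25 s=1: MISS | VC [24, 20, 13]
  [7] addr=0x37 blk=13 s=1: VC-HIT | VC [24, 20, 25]
  [8] addr=0x65 blk=25 s=1: VC-HIT | VC [24, 20, 13]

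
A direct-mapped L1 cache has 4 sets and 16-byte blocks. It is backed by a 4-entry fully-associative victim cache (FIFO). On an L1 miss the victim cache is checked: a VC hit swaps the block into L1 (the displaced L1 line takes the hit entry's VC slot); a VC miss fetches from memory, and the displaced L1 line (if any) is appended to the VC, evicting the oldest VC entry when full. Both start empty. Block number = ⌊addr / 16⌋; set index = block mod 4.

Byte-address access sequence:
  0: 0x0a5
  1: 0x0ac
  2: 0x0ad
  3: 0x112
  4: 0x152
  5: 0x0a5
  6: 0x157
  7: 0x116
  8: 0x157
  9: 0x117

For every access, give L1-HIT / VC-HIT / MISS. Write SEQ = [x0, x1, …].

  [0] addr=0xa5 blk=10 s=2: MISS | VC []
  [1] addr=0xac blk=10 s=2: L1-HIT | VC []
  [2] addr=0xad blk=10 s=2: L1-HIT | VC []
  [3] addr=0x112 blk=17 s=1: MISS | VC []
  [4] addr=0x152 blk=21 s=1: MISS | VC [17]
  [5] addr=0xa5 blk=10 s=2: L1-HIT | VC [17]
  [6] addr=0x157 blk=21 s=1: L1-HIT | VC [17]
  [7] addr=0x116 blk=17 s=1: VC-HIT | VC [21]
  [8] addr=0x157 blk=21 s=1: VC-HIT | VC [17]
  [9] addr=0x117 blk=17 s=1: VC-HIT | VC [21]

SEQ = [MISS, L1-HIT, L1-HIT, MISS, MISS, L1-HIT, L1-HIT, VC-HIT, VC-HIT, VC-HIT]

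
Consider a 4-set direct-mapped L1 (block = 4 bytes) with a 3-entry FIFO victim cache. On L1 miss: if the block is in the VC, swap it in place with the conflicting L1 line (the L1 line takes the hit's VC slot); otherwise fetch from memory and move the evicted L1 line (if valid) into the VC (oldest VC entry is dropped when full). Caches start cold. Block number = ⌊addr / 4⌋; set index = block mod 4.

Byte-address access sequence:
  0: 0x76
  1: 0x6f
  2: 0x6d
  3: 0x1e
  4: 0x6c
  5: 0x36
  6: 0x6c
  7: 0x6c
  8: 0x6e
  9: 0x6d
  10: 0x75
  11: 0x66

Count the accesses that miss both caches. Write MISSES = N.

MISSES = 5

  [0] addr=0x76 blk=29 s=1: MISS | VC []
  [1] addr=0x6f blk=27 s=3: MISS | VC []
  [2] addr=0x6d blk=27 s=3: L1-HIT | VC []
  [3] addr=0x1e blk=7 s=3: MISS | VC [27]
  [4] addr=0x6c blk=27 s=3: VC-HIT | VC [7]
  [5] addr=0x36 blk=13 s=1: MISS | VC [7, 29]
  [6] addr=0x6c blk=27 s=3: L1-HIT | VC [7, 29]
  [7] addr=0x6c blk=27 s=3: L1-HIT | VC [7, 29]
  [8] addr=0x6e blk=27 s=3: L1-HIT | VC [7, 29]
  [9] addr=0x6d blk=27 s=3: L1-HIT | VC [7, 29]
  [10] addr=0x75 blk=29 s=1: VC-HIT | VC [7, 13]
  [11] addr=0x66 blk=25 s=1: MISS | VC [7, 13, 29]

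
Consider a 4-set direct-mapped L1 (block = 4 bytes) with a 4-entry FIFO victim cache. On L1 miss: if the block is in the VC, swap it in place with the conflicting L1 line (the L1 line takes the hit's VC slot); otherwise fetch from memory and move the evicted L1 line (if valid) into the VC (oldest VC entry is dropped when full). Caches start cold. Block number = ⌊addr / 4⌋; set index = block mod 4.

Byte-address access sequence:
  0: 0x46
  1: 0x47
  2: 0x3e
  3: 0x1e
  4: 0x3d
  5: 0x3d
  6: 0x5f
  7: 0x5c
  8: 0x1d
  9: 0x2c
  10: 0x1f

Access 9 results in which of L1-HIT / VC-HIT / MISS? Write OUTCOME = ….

OUTCOME = MISS

  [0] addr=0x46 blk=17 s=1: MISS | VC []
  [1] addr=0x47 blk=17 s=1: L1-HIT | VC []
  [2] addr=0x3e blk=15 s=3: MISS | VC []
  [3] addr=0x1e blk=7 s=3: MISS | VC [15]
  [4] addr=0x3d blk=15 s=3: VC-HIT | VC [7]
  [5] addr=0x3d blk=15 s=3: L1-HIT | VC [7]
  [6] addr=0x5f blk=23 s=3: MISS | VC [7, 15]
  [7] addr=0x5c blk=23 s=3: L1-HIT | VC [7, 15]
  [8] addr=0x1d blk=7 s=3: VC-HIT | VC [23, 15]
  [9] addr=0x2c blk=11 s=3: MISS | VC [23, 15, 7]
  [10] addr=0x1f blk=7 s=3: VC-HIT | VC [23, 15, 11]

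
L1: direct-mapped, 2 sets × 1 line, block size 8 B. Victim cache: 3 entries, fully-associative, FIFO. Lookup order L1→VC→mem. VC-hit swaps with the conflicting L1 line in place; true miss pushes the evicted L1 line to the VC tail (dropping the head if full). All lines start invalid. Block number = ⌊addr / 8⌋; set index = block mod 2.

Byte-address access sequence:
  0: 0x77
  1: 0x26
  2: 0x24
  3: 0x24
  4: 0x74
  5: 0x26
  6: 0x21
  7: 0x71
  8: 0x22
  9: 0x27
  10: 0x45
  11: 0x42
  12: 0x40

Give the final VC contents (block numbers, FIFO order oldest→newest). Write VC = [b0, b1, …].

0: 0x77 (blk 14, set 0) → MISS  vc=[]
1: 0x26 (blk 4, set 0) → MISS  vc=[14]
2: 0x24 (blk 4, set 0) → L1-HIT  vc=[14]
3: 0x24 (blk 4, set 0) → L1-HIT  vc=[14]
4: 0x74 (blk 14, set 0) → VC-HIT  vc=[4]
5: 0x26 (blk 4, set 0) → VC-HIT  vc=[14]
6: 0x21 (blk 4, set 0) → L1-HIT  vc=[14]
7: 0x71 (blk 14, set 0) → VC-HIT  vc=[4]
8: 0x22 (blk 4, set 0) → VC-HIT  vc=[14]
9: 0x27 (blk 4, set 0) → L1-HIT  vc=[14]
10: 0x45 (blk 8, set 0) → MISS  vc=[14, 4]
11: 0x42 (blk 8, set 0) → L1-HIT  vc=[14, 4]
12: 0x40 (blk 8, set 0) → L1-HIT  vc=[14, 4]

VC = [14, 4]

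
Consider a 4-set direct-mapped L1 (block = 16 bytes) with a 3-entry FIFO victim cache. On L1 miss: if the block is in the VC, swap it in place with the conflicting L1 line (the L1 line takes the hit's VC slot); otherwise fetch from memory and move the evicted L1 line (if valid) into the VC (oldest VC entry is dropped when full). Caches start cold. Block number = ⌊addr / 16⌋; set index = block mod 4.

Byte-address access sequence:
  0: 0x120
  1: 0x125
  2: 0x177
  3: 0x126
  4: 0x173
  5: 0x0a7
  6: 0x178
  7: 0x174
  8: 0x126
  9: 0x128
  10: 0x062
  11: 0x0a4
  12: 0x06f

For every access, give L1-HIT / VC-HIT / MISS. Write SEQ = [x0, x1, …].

SEQ = [MISS, L1-HIT, MISS, L1-HIT, L1-HIT, MISS, L1-HIT, L1-HIT, VC-HIT, L1-HIT, MISS, VC-HIT, VC-HIT]

  [0] addr=0x120 blk=18 s=2: MISS | VC []
  [1] addr=0x125 blk=18 s=2: L1-HIT | VC []
  [2] addr=0x177 blk=23 s=3: MISS | VC []
  [3] addr=0x126 blk=18 s=2: L1-HIT | VC []
  [4] addr=0x173 blk=23 s=3: L1-HIT | VC []
  [5] addr=0xa7 blk=10 s=2: MISS | VC [18]
  [6] addr=0x178 blk=23 s=3: L1-HIT | VC [18]
  [7] addr=0x174 blk=23 s=3: L1-HIT | VC [18]
  [8] addr=0x126 blk=18 s=2: VC-HIT | VC [10]
  [9] addr=0x128 blk=18 s=2: L1-HIT | VC [10]
  [10] addr=0x62 blk=6 s=2: MISS | VC [10, 18]
  [11] addr=0xa4 blk=10 s=2: VC-HIT | VC [6, 18]
  [12] addr=0x6f blk=6 s=2: VC-HIT | VC [10, 18]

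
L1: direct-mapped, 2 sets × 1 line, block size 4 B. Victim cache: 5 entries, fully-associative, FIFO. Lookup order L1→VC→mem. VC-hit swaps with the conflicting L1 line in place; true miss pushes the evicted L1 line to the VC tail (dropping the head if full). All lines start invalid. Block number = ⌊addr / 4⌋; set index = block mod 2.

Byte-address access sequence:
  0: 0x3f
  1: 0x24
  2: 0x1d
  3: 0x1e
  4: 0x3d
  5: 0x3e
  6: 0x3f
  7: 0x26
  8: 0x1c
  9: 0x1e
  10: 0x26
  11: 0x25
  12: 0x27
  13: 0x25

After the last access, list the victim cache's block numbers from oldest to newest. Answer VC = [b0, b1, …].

0: 0x3f (blk 15, set 1) → MISS  vc=[]
1: 0x24 (blk 9, set 1) → MISS  vc=[15]
2: 0x1d (blk 7, set 1) → MISS  vc=[15, 9]
3: 0x1e (blk 7, set 1) → L1-HIT  vc=[15, 9]
4: 0x3d (blk 15, set 1) → VC-HIT  vc=[7, 9]
5: 0x3e (blk 15, set 1) → L1-HIT  vc=[7, 9]
6: 0x3f (blk 15, set 1) → L1-HIT  vc=[7, 9]
7: 0x26 (blk 9, set 1) → VC-HIT  vc=[7, 15]
8: 0x1c (blk 7, set 1) → VC-HIT  vc=[9, 15]
9: 0x1e (blk 7, set 1) → L1-HIT  vc=[9, 15]
10: 0x26 (blk 9, set 1) → VC-HIT  vc=[7, 15]
11: 0x25 (blk 9, set 1) → L1-HIT  vc=[7, 15]
12: 0x27 (blk 9, set 1) → L1-HIT  vc=[7, 15]
13: 0x25 (blk 9, set 1) → L1-HIT  vc=[7, 15]

VC = [7, 15]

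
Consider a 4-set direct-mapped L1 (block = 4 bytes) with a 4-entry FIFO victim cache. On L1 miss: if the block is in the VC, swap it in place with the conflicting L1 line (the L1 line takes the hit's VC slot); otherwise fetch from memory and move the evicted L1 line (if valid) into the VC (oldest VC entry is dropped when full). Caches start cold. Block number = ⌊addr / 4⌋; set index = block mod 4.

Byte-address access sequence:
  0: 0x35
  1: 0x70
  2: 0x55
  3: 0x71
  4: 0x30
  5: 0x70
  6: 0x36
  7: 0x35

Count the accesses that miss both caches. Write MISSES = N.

#0 0x35→b13/s1 MISS; vc=[]
#1 0x70→b28/s0 MISS; vc=[]
#2 0x55→b21/s1 MISS; vc=[13]
#3 0x71→b28/s0 L1-HIT; vc=[13]
#4 0x30→b12/s0 MISS; vc=[13,28]
#5 0x70→b28/s0 VC-HIT; vc=[13,12]
#6 0x36→b13/s1 VC-HIT; vc=[21,12]
#7 0x35→b13/s1 L1-HIT; vc=[21,12]

MISSES = 4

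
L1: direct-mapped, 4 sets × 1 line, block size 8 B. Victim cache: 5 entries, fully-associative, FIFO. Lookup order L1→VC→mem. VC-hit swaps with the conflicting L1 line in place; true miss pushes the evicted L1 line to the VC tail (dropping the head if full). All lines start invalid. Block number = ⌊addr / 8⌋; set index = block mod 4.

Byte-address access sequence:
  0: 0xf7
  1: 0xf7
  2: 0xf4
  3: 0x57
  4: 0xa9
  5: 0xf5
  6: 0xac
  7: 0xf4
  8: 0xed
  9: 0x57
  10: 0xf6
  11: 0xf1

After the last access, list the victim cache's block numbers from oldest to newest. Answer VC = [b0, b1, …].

0: 0xf7 (blk 30, set 2) → MISS  vc=[]
1: 0xf7 (blk 30, set 2) → L1-HIT  vc=[]
2: 0xf4 (blk 30, set 2) → L1-HIT  vc=[]
3: 0x57 (blk 10, set 2) → MISS  vc=[30]
4: 0xa9 (blk 21, set 1) → MISS  vc=[30]
5: 0xf5 (blk 30, set 2) → VC-HIT  vc=[10]
6: 0xac (blk 21, set 1) → L1-HIT  vc=[10]
7: 0xf4 (blk 30, set 2) → L1-HIT  vc=[10]
8: 0xed (blk 29, set 1) → MISS  vc=[10, 21]
9: 0x57 (blk 10, set 2) → VC-HIT  vc=[30, 21]
10: 0xf6 (blk 30, set 2) → VC-HIT  vc=[10, 21]
11: 0xf1 (blk 30, set 2) → L1-HIT  vc=[10, 21]

VC = [10, 21]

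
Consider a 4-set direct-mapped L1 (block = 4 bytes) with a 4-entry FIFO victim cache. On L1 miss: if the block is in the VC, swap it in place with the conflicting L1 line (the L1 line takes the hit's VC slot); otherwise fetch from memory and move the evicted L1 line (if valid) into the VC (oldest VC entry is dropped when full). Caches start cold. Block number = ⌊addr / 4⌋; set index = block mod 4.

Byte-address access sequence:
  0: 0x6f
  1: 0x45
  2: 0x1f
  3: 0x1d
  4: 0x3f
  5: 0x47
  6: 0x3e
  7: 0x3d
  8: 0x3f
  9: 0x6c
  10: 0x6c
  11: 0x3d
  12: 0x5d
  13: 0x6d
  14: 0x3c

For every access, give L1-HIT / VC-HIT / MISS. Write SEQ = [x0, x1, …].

#0 0x6f→b27/s3 MISS; vc=[]
#1 0x45→b17/s1 MISS; vc=[]
#2 0x1f→b7/s3 MISS; vc=[27]
#3 0x1d→b7/s3 L1-HIT; vc=[27]
#4 0x3f→b15/s3 MISS; vc=[27,7]
#5 0x47→b17/s1 L1-HIT; vc=[27,7]
#6 0x3e→b15/s3 L1-HIT; vc=[27,7]
#7 0x3d→b15/s3 L1-HIT; vc=[27,7]
#8 0x3f→b15/s3 L1-HIT; vc=[27,7]
#9 0x6c→b27/s3 VC-HIT; vc=[15,7]
#10 0x6c→b27/s3 L1-HIT; vc=[15,7]
#11 0x3d→b15/s3 VC-HIT; vc=[27,7]
#12 0x5d→b23/s3 MISS; vc=[27,7,15]
#13 0x6d→b27/s3 VC-HIT; vc=[23,7,15]
#14 0x3c→b15/s3 VC-HIT; vc=[23,7,27]

SEQ = [MISS, MISS, MISS, L1-HIT, MISS, L1-HIT, L1-HIT, L1-HIT, L1-HIT, VC-HIT, L1-HIT, VC-HIT, MISS, VC-HIT, VC-HIT]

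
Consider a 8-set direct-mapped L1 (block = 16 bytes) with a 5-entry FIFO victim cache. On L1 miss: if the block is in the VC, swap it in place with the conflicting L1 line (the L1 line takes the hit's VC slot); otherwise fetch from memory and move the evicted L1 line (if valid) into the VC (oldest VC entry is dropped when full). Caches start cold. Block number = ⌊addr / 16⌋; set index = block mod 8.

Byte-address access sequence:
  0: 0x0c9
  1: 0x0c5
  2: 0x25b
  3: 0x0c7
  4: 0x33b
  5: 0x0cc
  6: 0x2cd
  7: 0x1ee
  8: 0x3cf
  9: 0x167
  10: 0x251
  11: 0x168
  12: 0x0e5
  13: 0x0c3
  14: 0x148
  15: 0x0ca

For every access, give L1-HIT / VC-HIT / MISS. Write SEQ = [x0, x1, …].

0: 0xc9 (blk 12, set 4) → MISS  vc=[]
1: 0xc5 (blk 12, set 4) → L1-HIT  vc=[]
2: 0x25b (blk 37, set 5) → MISS  vc=[]
3: 0xc7 (blk 12, set 4) → L1-HIT  vc=[]
4: 0x33b (blk 51, set 3) → MISS  vc=[]
5: 0xcc (blk 12, set 4) → L1-HIT  vc=[]
6: 0x2cd (blk 44, set 4) → MISS  vc=[12]
7: 0x1ee (blk 30, set 6) → MISS  vc=[12]
8: 0x3cf (blk 60, set 4) → MISS  vc=[12, 44]
9: 0x167 (blk 22, set 6) → MISS  vc=[12, 44, 30]
10: 0x251 (blk 37, set 5) → L1-HIT  vc=[12, 44, 30]
11: 0x168 (blk 22, set 6) → L1-HIT  vc=[12, 44, 30]
12: 0xe5 (blk 14, set 6) → MISS  vc=[12, 44, 30, 22]
13: 0xc3 (blk 12, set 4) → VC-HIT  vc=[60, 44, 30, 22]
14: 0x148 (blk 20, set 4) → MISS  vc=[60, 44, 30, 22, 12]
15: 0xca (blk 12, set 4) → VC-HIT  vc=[60, 44, 30, 22, 20]

SEQ = [MISS, L1-HIT, MISS, L1-HIT, MISS, L1-HIT, MISS, MISS, MISS, MISS, L1-HIT, L1-HIT, MISS, VC-HIT, MISS, VC-HIT]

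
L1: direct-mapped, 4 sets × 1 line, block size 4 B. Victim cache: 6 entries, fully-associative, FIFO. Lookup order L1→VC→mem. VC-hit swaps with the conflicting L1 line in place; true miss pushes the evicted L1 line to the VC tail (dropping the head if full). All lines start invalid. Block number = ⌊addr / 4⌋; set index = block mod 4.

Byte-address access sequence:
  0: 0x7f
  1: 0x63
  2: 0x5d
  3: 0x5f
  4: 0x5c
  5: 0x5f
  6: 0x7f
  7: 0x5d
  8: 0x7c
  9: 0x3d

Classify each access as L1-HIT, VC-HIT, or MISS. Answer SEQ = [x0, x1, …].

SEQ = [MISS, MISS, MISS, L1-HIT, L1-HIT, L1-HIT, VC-HIT, VC-HIT, VC-HIT, MISS]

0: 0x7f (blk 31, set 3) → MISS  vc=[]
1: 0x63 (blk 24, set 0) → MISS  vc=[]
2: 0x5d (blk 23, set 3) → MISS  vc=[31]
3: 0x5f (blk 23, set 3) → L1-HIT  vc=[31]
4: 0x5c (blk 23, set 3) → L1-HIT  vc=[31]
5: 0x5f (blk 23, set 3) → L1-HIT  vc=[31]
6: 0x7f (blk 31, set 3) → VC-HIT  vc=[23]
7: 0x5d (blk 23, set 3) → VC-HIT  vc=[31]
8: 0x7c (blk 31, set 3) → VC-HIT  vc=[23]
9: 0x3d (blk 15, set 3) → MISS  vc=[23, 31]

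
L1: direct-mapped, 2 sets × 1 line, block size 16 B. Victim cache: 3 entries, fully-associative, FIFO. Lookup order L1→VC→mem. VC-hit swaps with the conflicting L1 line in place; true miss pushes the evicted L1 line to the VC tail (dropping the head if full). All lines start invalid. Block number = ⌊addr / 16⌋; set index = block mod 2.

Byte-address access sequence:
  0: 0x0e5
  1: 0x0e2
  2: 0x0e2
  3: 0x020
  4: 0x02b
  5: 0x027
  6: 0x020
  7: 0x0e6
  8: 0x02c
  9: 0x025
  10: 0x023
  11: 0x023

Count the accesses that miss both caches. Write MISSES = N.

  [0] addr=0xe5 blk=14 s=0: MISS | VC []
  [1] addr=0xe2 blk=14 s=0: L1-HIT | VC []
  [2] addr=0xe2 blk=14 s=0: L1-HIT | VC []
  [3] addr=0x20 blk=2 s=0: MISS | VC [14]
  [4] addr=0x2b blk=2 s=0: L1-HIT | VC [14]
  [5] addr=0x27 blk=2 s=0: L1-HIT | VC [14]
  [6] addr=0x20 blk=2 s=0: L1-HIT | VC [14]
  [7] addr=0xe6 blk=14 s=0: VC-HIT | VC [2]
  [8] addr=0x2c blk=2 s=0: VC-HIT | VC [14]
  [9] addr=0x25 blk=2 s=0: L1-HIT | VC [14]
  [10] addr=0x23 blk=2 s=0: L1-HIT | VC [14]
  [11] addr=0x23 blk=2 s=0: L1-HIT | VC [14]

MISSES = 2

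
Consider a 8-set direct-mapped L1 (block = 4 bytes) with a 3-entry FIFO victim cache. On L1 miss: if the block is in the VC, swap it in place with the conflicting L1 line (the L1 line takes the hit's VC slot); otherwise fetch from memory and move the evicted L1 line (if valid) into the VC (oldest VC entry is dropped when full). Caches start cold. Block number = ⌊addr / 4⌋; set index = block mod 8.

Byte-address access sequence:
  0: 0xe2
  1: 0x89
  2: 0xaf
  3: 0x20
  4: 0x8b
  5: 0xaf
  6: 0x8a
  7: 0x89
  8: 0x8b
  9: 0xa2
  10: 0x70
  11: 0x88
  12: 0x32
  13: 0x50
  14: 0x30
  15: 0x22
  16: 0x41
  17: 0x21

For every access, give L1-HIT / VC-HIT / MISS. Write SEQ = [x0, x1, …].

SEQ = [MISS, MISS, MISS, MISS, L1-HIT, L1-HIT, L1-HIT, L1-HIT, L1-HIT, MISS, MISS, L1-HIT, MISS, MISS, VC-HIT, VC-HIT, MISS, VC-HIT]

  [0] addr=0xe2 blk=56 s=0: MISS | VC []
  [1] addr=0x89 blk=34 s=2: MISS | VC []
  [2] addr=0xaf blk=43 s=3: MISS | VC []
  [3] addr=0x20 blk=8 s=0: MISS | VC [56]
  [4] addr=0x8b blk=34 s=2: L1-HIT | VC [56]
  [5] addr=0xaf blk=43 s=3: L1-HIT | VC [56]
  [6] addr=0x8a blk=34 s=2: L1-HIT | VC [56]
  [7] addr=0x89 blk=34 s=2: L1-HIT | VC [56]
  [8] addr=0x8b blk=34 s=2: L1-HIT | VC [56]
  [9] addr=0xa2 blk=40 s=0: MISS | VC [56, 8]
  [10] addr=0x70 blk=28 s=4: MISS | VC [56, 8]
  [11] addr=0x88 blk=34 s=2: L1-HIT | VC [56, 8]
  [12] addr=0x32 blk=12 s=4: MISS | VC [56, 8, 28]
  [13] addr=0x50 blk=20 s=4: MISS | VC [8, 28, 12]
  [14] addr=0x30 blk=12 s=4: VC-HIT | VC [8, 28, 20]
  [15] addr=0x22 blk=8 s=0: VC-HIT | VC [40, 28, 20]
  [16] addr=0x41 blk=16 s=0: MISS | VC [28, 20, 8]
  [17] addr=0x21 blk=8 s=0: VC-HIT | VC [28, 20, 16]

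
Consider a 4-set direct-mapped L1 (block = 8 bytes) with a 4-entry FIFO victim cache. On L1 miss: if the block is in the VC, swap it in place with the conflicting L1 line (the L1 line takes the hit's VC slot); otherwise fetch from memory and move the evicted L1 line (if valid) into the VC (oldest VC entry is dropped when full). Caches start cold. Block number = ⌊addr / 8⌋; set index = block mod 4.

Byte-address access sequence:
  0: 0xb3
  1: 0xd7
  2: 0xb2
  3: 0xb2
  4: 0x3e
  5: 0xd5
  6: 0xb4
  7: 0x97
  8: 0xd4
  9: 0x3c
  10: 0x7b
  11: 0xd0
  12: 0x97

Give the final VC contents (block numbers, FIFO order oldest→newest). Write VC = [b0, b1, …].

VC = [26, 22, 7]

0: 0xb3 (blk 22, set 2) → MISS  vc=[]
1: 0xd7 (blk 26, set 2) → MISS  vc=[22]
2: 0xb2 (blk 22, set 2) → VC-HIT  vc=[26]
3: 0xb2 (blk 22, set 2) → L1-HIT  vc=[26]
4: 0x3e (blk 7, set 3) → MISS  vc=[26]
5: 0xd5 (blk 26, set 2) → VC-HIT  vc=[22]
6: 0xb4 (blk 22, set 2) → VC-HIT  vc=[26]
7: 0x97 (blk 18, set 2) → MISS  vc=[26, 22]
8: 0xd4 (blk 26, set 2) → VC-HIT  vc=[18, 22]
9: 0x3c (blk 7, set 3) → L1-HIT  vc=[18, 22]
10: 0x7b (blk 15, set 3) → MISS  vc=[18, 22, 7]
11: 0xd0 (blk 26, set 2) → L1-HIT  vc=[18, 22, 7]
12: 0x97 (blk 18, set 2) → VC-HIT  vc=[26, 22, 7]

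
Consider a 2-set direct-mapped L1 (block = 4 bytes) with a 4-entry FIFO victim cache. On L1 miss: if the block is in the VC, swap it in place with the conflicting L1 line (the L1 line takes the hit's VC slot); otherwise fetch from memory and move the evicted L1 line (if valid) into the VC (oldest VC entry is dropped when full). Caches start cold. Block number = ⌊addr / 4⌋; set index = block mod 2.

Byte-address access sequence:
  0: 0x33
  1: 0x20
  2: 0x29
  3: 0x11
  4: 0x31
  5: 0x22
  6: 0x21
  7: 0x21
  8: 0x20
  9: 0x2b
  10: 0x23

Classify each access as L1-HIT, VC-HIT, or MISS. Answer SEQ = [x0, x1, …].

0: 0x33 (blk 12, set 0) → MISS  vc=[]
1: 0x20 (blk 8, set 0) → MISS  vc=[12]
2: 0x29 (blk 10, set 0) → MISS  vc=[12, 8]
3: 0x11 (blk 4, set 0) → MISS  vc=[12, 8, 10]
4: 0x31 (blk 12, set 0) → VC-HIT  vc=[4, 8, 10]
5: 0x22 (blk 8, set 0) → VC-HIT  vc=[4, 12, 10]
6: 0x21 (blk 8, set 0) → L1-HIT  vc=[4, 12, 10]
7: 0x21 (blk 8, set 0) → L1-HIT  vc=[4, 12, 10]
8: 0x20 (blk 8, set 0) → L1-HIT  vc=[4, 12, 10]
9: 0x2b (blk 10, set 0) → VC-HIT  vc=[4, 12, 8]
10: 0x23 (blk 8, set 0) → VC-HIT  vc=[4, 12, 10]

SEQ = [MISS, MISS, MISS, MISS, VC-HIT, VC-HIT, L1-HIT, L1-HIT, L1-HIT, VC-HIT, VC-HIT]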